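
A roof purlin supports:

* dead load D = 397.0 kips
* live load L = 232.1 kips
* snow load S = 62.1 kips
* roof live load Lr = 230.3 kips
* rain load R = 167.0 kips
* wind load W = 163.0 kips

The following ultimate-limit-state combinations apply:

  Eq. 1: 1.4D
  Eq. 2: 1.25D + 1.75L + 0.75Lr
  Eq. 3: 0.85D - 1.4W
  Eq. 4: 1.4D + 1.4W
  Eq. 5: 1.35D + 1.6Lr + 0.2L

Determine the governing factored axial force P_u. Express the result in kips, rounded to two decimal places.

Eq. 1: 1.4(397.0) = 555.80
Eq. 2: 1.25(397.0) + 1.75(232.1) + 0.75(230.3) = 1075.15
Eq. 3: 0.85(397.0) - 1.4(163.0) = 337.45 - 228.20 = 109.25
Eq. 4: 1.4(397.0) + 1.4(163.0) = 555.80 + 228.20 = 784.00
Eq. 5: 1.35(397.0) + 1.6(230.3) + 0.2(232.1) = 535.95 + 368.48 + 46.42 = 950.85
Combination 2 governs: P_u = 1075.15 kips.

1075.15 kips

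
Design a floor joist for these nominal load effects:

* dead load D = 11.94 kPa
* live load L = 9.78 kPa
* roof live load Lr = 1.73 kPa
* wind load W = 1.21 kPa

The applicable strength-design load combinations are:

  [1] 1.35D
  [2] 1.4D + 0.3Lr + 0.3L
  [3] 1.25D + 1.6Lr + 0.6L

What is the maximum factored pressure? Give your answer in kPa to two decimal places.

[1] 1.35(11.94) = 16.12
[2] 1.4(11.94) + 0.3(1.73) + 0.3(9.78) = 16.72 + 0.52 + 2.93 = 20.17
[3] 1.25(11.94) + 1.6(1.73) + 0.6(9.78) = 23.56
Combination 3 governs: p_u = 23.56 kPa.

23.56 kPa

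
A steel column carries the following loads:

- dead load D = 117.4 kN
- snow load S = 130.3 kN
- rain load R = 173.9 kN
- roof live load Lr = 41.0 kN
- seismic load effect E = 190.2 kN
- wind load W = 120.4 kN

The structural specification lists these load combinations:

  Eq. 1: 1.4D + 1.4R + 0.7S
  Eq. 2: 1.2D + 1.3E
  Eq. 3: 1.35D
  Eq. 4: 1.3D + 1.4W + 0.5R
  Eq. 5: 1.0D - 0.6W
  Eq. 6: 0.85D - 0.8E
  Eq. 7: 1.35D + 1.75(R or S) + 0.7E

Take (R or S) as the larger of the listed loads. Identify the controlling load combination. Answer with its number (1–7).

(R or S) → R = 173.9 kN.
Eq. 1: 1.4(117.4) + 1.4(173.9) + 0.7(130.3) = 164.36 + 243.46 + 91.21 = 499.03
Eq. 2: 1.2(117.4) + 1.3(190.2) = 140.88 + 247.26 = 388.14
Eq. 3: 1.35(117.4) = 158.49
Eq. 4: 1.3(117.4) + 1.4(120.4) + 0.5(173.9) = 152.62 + 168.56 + 86.95 = 408.13
Eq. 5: 1.0(117.4) - 0.6(120.4) = 117.40 - 72.24 = 45.16
Eq. 6: 0.85(117.4) - 0.8(190.2) = 99.79 - 152.16 = -52.37
Eq. 7: 1.35(117.4) + 1.75(173.9) + 0.7(190.2) = 158.49 + 304.33 + 133.14 = 595.96
The largest value is 595.96 kN from combination 7.

Combination 7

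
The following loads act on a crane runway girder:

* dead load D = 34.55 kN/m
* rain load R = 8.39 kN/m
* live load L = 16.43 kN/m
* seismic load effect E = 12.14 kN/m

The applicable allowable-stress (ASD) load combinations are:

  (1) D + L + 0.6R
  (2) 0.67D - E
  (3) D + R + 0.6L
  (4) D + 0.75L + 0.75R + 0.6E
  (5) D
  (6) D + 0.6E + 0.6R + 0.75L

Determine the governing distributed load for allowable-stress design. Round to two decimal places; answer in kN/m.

60.45 kN/m

(1) 1.0(34.55) + 1.0(16.43) + 0.6(8.39) = 34.55 + 16.43 + 5.03 = 56.01
(2) 0.67(34.55) - 1.0(12.14) = 23.15 - 12.14 = 11.01
(3) 1.0(34.55) + 1.0(8.39) + 0.6(16.43) = 34.55 + 8.39 + 9.86 = 52.80
(4) 1.0(34.55) + 0.75(16.43) + 0.75(8.39) + 0.6(12.14) = 60.45
(5) 1.0(34.55) = 34.55
(6) 1.0(34.55) + 0.6(12.14) + 0.6(8.39) + 0.75(16.43) = 59.19
Combination 4 governs: w = 60.45 kN/m.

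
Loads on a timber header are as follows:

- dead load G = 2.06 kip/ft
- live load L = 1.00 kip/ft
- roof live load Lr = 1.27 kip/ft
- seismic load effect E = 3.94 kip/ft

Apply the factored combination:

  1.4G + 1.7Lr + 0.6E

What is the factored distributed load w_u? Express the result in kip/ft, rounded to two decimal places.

1.4(2.06) + 1.7(1.27) + 0.6(3.94) = 7.41
w_u = 7.41 kip/ft.

7.41 kip/ft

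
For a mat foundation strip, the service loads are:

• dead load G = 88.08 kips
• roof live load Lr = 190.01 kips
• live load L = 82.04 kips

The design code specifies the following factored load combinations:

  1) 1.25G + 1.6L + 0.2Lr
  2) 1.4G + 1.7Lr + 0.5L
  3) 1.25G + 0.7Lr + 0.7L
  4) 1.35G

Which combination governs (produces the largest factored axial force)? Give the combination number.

Combination 2

1) 1.25(88.08) + 1.6(82.04) + 0.2(190.01) = 279.37
2) 1.4(88.08) + 1.7(190.01) + 0.5(82.04) = 123.31 + 323.02 + 41.02 = 487.35
3) 1.25(88.08) + 0.7(190.01) + 0.7(82.04) = 110.10 + 133.01 + 57.43 = 300.54
4) 1.35(88.08) = 118.91
The largest value is 487.35 kips from combination 2.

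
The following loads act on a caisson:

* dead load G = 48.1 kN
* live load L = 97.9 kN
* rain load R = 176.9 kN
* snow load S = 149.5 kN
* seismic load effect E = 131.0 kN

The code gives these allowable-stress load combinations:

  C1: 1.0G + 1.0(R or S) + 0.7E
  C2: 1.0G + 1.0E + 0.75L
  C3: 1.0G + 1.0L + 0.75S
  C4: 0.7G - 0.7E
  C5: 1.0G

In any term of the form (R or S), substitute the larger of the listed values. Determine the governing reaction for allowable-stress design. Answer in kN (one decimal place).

(R or S) → R = 176.9 kN.
C1: 1.0(48.1) + 1.0(176.9) + 0.7(131.0) = 48.1 + 176.9 + 91.7 = 316.7
C2: 1.0(48.1) + 1.0(131.0) + 0.75(97.9) = 48.1 + 131.0 + 73.4 = 252.5
C3: 1.0(48.1) + 1.0(97.9) + 0.75(149.5) = 48.1 + 97.9 + 112.1 = 258.1
C4: 0.7(48.1) - 0.7(131.0) = 33.7 - 91.7 = -58.0
C5: 1.0(48.1) = 48.1
The controlling combination is 1, giving 316.7 kN.

316.7 kN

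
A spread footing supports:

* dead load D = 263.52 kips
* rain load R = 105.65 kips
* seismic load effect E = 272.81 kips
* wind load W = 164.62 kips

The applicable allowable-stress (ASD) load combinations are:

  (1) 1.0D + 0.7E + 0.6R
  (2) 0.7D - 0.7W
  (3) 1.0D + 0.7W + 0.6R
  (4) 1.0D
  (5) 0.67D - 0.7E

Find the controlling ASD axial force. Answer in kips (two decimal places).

517.88 kips

(1) 1.0(263.52) + 0.7(272.81) + 0.6(105.65) = 263.52 + 190.97 + 63.39 = 517.88
(2) 0.7(263.52) - 0.7(164.62) = 184.46 - 115.23 = 69.23
(3) 1.0(263.52) + 0.7(164.62) + 0.6(105.65) = 263.52 + 115.23 + 63.39 = 442.14
(4) 1.0(263.52) = 263.52
(5) 0.67(263.52) - 0.7(272.81) = 176.56 - 190.97 = -14.41
Combination 1 governs: P = 517.88 kips.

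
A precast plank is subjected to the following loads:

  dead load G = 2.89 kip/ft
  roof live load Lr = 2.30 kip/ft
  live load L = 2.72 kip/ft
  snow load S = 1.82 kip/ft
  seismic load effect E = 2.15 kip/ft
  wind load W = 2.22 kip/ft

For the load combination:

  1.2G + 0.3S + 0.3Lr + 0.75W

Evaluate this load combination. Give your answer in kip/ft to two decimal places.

1.2(2.89) + 0.3(1.82) + 0.3(2.30) + 0.75(2.22) = 6.37
w_u = 6.37 kip/ft.

6.37 kip/ft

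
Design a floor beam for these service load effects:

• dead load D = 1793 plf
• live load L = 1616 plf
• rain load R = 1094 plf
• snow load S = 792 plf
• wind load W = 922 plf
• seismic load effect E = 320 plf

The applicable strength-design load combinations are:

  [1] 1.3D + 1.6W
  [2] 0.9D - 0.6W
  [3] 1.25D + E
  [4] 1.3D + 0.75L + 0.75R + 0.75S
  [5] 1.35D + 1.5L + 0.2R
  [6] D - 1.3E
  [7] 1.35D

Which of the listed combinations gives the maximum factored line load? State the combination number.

[1] 1.3(1793) + 1.6(922) = 2330.90 + 1475.20 = 3806.10
[2] 0.9(1793) - 0.6(922) = 1613.70 - 553.20 = 1060.50
[3] 1.25(1793) + 1.0(320) = 2241.25 + 320.00 = 2561.25
[4] 1.3(1793) + 0.75(1616) + 0.75(1094) + 0.75(792) = 2330.90 + 1212.00 + 820.50 + 594.00 = 4957.40
[5] 1.35(1793) + 1.5(1616) + 0.2(1094) = 2420.55 + 2424.00 + 218.80 = 5063.35
[6] 1.0(1793) - 1.3(320) = 1793.00 - 416.00 = 1377.00
[7] 1.35(1793) = 2420.55
The largest value is 5063.35 plf from combination 5.

Combination 5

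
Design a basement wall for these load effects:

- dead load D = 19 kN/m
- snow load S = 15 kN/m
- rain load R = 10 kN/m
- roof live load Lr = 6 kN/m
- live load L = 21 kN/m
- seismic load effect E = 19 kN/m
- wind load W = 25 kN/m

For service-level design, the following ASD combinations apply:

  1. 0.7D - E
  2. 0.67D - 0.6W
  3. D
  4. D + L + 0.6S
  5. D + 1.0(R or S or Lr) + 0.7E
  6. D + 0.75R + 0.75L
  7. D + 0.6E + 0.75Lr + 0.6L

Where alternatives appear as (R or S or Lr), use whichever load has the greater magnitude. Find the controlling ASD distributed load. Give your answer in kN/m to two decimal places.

49.00 kN/m

(R or S or Lr) → S = 15 kN/m.
1. 0.7(19) - 1.0(19) = -5.70
2. 0.67(19) - 0.6(25) = -2.27
3. 1.0(19) = 19.00
4. 1.0(19) + 1.0(21) + 0.6(15) = 49.00
5. 1.0(19) + 1.0(15) + 0.7(19) = 47.30
6. 1.0(19) + 0.75(10) + 0.75(21) = 42.25
7. 1.0(19) + 0.6(19) + 0.75(6) + 0.6(21) = 47.50
Maximum is from combination 4.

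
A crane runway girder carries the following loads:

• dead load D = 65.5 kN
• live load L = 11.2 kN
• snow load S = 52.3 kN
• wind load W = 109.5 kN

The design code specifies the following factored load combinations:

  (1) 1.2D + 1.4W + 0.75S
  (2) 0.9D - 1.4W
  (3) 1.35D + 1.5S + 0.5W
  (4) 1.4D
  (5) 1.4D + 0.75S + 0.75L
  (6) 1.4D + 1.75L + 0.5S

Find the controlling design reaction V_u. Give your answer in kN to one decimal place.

(1) 1.2(65.5) + 1.4(109.5) + 0.75(52.3) = 78.6 + 153.3 + 39.2 = 271.1
(2) 0.9(65.5) - 1.4(109.5) = -94.4
(3) 1.35(65.5) + 1.5(52.3) + 0.5(109.5) = 221.6
(4) 1.4(65.5) = 91.7
(5) 1.4(65.5) + 0.75(52.3) + 0.75(11.2) = 91.7 + 39.2 + 8.4 = 139.3
(6) 1.4(65.5) + 1.75(11.2) + 0.5(52.3) = 91.7 + 19.6 + 26.2 = 137.5
Maximum is from combination 1.

271.1 kN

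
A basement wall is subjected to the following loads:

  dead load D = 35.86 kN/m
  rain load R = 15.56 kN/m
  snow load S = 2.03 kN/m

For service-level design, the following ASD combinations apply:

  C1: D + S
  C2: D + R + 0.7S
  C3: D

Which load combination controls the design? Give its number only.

C1: 1.0(35.86) + 1.0(2.03) = 35.86 + 2.03 = 37.89
C2: 1.0(35.86) + 1.0(15.56) + 0.7(2.03) = 35.86 + 15.56 + 1.42 = 52.84
C3: 1.0(35.86) = 35.86
The largest value is 52.84 kN/m from combination 2.

Combination 2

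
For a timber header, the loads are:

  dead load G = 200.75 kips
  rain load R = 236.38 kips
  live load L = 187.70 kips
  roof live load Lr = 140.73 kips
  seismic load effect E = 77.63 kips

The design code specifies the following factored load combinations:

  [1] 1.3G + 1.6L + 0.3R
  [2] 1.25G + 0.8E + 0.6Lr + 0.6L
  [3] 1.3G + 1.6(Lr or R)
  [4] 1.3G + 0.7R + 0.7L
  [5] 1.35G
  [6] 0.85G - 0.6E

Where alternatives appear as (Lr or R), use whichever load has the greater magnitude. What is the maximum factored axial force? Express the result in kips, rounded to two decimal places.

(Lr or R) → R = 236.38 kips.
[1] 1.3(200.75) + 1.6(187.70) + 0.3(236.38) = 260.98 + 300.32 + 70.91 = 632.21
[2] 1.25(200.75) + 0.8(77.63) + 0.6(140.73) + 0.6(187.70) = 250.94 + 62.10 + 84.44 + 112.62 = 510.10
[3] 1.3(200.75) + 1.6(236.38) = 639.18
[4] 1.3(200.75) + 0.7(236.38) + 0.7(187.70) = 557.83
[5] 1.35(200.75) = 271.01
[6] 0.85(200.75) - 0.6(77.63) = 170.64 - 46.58 = 124.06
The controlling combination is 3, giving 639.18 kips.

639.18 kips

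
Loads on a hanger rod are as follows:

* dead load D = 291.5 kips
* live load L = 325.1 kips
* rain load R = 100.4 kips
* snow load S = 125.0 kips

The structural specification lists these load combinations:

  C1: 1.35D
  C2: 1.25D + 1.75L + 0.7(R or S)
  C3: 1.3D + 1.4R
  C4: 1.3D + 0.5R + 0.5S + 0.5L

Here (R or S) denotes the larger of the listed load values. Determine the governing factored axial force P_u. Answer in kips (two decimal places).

(R or S) → S = 125.0 kips.
C1: 1.35(291.5) = 393.53
C2: 1.25(291.5) + 1.75(325.1) + 0.7(125.0) = 1020.80
C3: 1.3(291.5) + 1.4(100.4) = 378.95 + 140.56 = 519.51
C4: 1.3(291.5) + 0.5(100.4) + 0.5(125.0) + 0.5(325.1) = 378.95 + 50.20 + 62.50 + 162.55 = 654.20
The controlling combination is 2, giving 1020.80 kips.

1020.80 kips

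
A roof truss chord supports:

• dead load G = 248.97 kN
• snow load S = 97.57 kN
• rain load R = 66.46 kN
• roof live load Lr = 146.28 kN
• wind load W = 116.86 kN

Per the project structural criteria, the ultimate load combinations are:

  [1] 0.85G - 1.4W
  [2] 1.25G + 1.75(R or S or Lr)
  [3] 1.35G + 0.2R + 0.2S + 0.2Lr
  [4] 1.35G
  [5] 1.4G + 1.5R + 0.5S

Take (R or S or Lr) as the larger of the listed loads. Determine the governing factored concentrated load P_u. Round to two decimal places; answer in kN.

567.20 kN

(R or S or Lr) → Lr = 146.28 kN.
[1] 0.85(248.97) - 1.4(116.86) = 211.62 - 163.60 = 48.02
[2] 1.25(248.97) + 1.75(146.28) = 311.21 + 255.99 = 567.20
[3] 1.35(248.97) + 0.2(66.46) + 0.2(97.57) + 0.2(146.28) = 336.11 + 13.29 + 19.51 + 29.26 = 398.17
[4] 1.35(248.97) = 336.11
[5] 1.4(248.97) + 1.5(66.46) + 0.5(97.57) = 497.03
The controlling combination is 2, giving 567.20 kN.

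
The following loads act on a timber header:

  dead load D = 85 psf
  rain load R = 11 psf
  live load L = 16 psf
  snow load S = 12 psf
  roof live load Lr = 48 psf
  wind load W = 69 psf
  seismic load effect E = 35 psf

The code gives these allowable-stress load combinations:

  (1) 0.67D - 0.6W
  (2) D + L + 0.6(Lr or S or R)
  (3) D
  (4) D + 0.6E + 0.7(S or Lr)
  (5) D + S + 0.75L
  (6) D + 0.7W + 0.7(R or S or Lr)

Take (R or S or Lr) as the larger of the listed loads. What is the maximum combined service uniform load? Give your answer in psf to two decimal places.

(Lr or S or R) → Lr = 48 psf; (S or Lr) → Lr = 48 psf; (R or S or Lr) → Lr = 48 psf.
(1) 0.67(85) - 0.6(69) = 56.95 - 41.40 = 15.55
(2) 1.0(85) + 1.0(16) + 0.6(48) = 85.00 + 16.00 + 28.80 = 129.80
(3) 1.0(85) = 85.00
(4) 1.0(85) + 0.6(35) + 0.7(48) = 85.00 + 21.00 + 33.60 = 139.60
(5) 1.0(85) + 1.0(12) + 0.75(16) = 85.00 + 12.00 + 12.00 = 109.00
(6) 1.0(85) + 0.7(69) + 0.7(48) = 85.00 + 48.30 + 33.60 = 166.90
Combination 6 governs: q = 166.90 psf.

166.90 psf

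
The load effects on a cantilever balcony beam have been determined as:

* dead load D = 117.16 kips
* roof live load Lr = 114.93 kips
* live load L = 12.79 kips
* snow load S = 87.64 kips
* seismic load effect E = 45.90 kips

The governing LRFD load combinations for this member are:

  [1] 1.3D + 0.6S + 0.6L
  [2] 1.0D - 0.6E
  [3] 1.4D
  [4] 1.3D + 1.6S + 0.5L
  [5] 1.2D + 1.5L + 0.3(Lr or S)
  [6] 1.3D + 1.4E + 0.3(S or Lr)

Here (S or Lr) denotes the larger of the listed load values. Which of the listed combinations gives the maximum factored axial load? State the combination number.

(Lr or S) → Lr = 114.93 kips; (S or Lr) → Lr = 114.93 kips.
[1] 1.3(117.16) + 0.6(87.64) + 0.6(12.79) = 212.57
[2] 1.0(117.16) - 0.6(45.90) = 117.16 - 27.54 = 89.62
[3] 1.4(117.16) = 164.02
[4] 1.3(117.16) + 1.6(87.64) + 0.5(12.79) = 152.31 + 140.22 + 6.40 = 298.93
[5] 1.2(117.16) + 1.5(12.79) + 0.3(114.93) = 140.59 + 19.19 + 34.48 = 194.26
[6] 1.3(117.16) + 1.4(45.90) + 0.3(114.93) = 152.31 + 64.26 + 34.48 = 251.05
The largest value is 298.93 kips from combination 4.

Combination 4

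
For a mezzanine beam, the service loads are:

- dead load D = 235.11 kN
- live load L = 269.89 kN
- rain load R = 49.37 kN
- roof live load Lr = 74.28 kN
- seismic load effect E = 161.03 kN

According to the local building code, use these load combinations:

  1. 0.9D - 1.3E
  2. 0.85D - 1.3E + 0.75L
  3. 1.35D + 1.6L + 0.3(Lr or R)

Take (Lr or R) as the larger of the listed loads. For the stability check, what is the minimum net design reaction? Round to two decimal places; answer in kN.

2.26 kN

(Lr or R) → Lr = 74.28 kN.
1. 0.9(235.11) - 1.3(161.03) = 211.60 - 209.34 = 2.26
2. 0.85(235.11) - 1.3(161.03) + 0.75(269.89) = 199.84 - 209.34 + 202.42 = 192.92
3. 1.35(235.11) + 1.6(269.89) + 0.3(74.28) = 771.51
Combination 1 gives the minimum: 2.26 kN.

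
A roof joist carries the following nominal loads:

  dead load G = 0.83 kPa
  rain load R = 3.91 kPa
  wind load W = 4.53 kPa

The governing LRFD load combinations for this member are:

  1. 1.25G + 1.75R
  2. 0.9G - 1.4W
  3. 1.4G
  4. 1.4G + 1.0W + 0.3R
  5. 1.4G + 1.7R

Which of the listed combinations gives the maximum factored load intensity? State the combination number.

Combination 1

1. 1.25(0.83) + 1.75(3.91) = 1.04 + 6.84 = 7.88
2. 0.9(0.83) - 1.4(4.53) = -5.60
3. 1.4(0.83) = 1.16
4. 1.4(0.83) + 1.0(4.53) + 0.3(3.91) = 6.87
5. 1.4(0.83) + 1.7(3.91) = 1.16 + 6.65 = 7.81
The largest value is 7.88 kPa from combination 1.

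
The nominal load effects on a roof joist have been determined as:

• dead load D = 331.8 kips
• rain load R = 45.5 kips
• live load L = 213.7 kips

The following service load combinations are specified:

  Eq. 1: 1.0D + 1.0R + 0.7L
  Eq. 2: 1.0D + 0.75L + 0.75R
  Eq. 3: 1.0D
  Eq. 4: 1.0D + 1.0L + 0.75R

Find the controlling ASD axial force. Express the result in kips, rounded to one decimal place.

Eq. 1: 1.0(331.8) + 1.0(45.5) + 0.7(213.7) = 331.8 + 45.5 + 149.6 = 526.9
Eq. 2: 1.0(331.8) + 0.75(213.7) + 0.75(45.5) = 331.8 + 160.3 + 34.1 = 526.2
Eq. 3: 1.0(331.8) = 331.8
Eq. 4: 1.0(331.8) + 1.0(213.7) + 0.75(45.5) = 331.8 + 213.7 + 34.1 = 579.6
Combination 4 governs: P = 579.6 kips.

579.6 kips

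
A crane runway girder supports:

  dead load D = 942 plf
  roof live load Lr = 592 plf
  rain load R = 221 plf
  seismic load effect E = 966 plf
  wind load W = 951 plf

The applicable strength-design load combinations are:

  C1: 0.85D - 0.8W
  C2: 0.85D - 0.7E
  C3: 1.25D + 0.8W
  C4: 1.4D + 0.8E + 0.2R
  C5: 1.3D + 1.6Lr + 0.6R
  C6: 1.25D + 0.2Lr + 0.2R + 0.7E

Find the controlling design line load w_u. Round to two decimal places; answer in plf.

C1: 0.85(942) - 0.8(951) = 800.70 - 760.80 = 39.90
C2: 0.85(942) - 0.7(966) = 800.70 - 676.20 = 124.50
C3: 1.25(942) + 0.8(951) = 1177.50 + 760.80 = 1938.30
C4: 1.4(942) + 0.8(966) + 0.2(221) = 1318.80 + 772.80 + 44.20 = 2135.80
C5: 1.3(942) + 1.6(592) + 0.6(221) = 1224.60 + 947.20 + 132.60 = 2304.40
C6: 1.25(942) + 0.2(592) + 0.2(221) + 0.7(966) = 1177.50 + 118.40 + 44.20 + 676.20 = 2016.30
The controlling combination is 5, giving 2304.40 plf.

2304.40 plf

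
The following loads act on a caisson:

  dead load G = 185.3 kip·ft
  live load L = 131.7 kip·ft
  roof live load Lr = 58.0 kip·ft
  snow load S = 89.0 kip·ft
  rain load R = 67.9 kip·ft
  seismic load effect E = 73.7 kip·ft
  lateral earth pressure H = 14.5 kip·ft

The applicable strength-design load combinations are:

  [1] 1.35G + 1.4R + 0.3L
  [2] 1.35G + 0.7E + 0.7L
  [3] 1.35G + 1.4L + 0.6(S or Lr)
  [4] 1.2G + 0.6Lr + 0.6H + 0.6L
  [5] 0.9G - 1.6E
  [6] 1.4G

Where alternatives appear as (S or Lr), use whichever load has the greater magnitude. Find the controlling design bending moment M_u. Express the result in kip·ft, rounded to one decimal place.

(S or Lr) → S = 89.0 kip·ft.
[1] 1.35(185.3) + 1.4(67.9) + 0.3(131.7) = 384.7
[2] 1.35(185.3) + 0.7(73.7) + 0.7(131.7) = 393.9
[3] 1.35(185.3) + 1.4(131.7) + 0.6(89.0) = 487.9
[4] 1.2(185.3) + 0.6(58.0) + 0.6(14.5) + 0.6(131.7) = 222.4 + 34.8 + 8.7 + 79.0 = 344.9
[5] 0.9(185.3) - 1.6(73.7) = 166.8 - 117.9 = 48.9
[6] 1.4(185.3) = 259.4
Maximum is from combination 3.

487.9 kip·ft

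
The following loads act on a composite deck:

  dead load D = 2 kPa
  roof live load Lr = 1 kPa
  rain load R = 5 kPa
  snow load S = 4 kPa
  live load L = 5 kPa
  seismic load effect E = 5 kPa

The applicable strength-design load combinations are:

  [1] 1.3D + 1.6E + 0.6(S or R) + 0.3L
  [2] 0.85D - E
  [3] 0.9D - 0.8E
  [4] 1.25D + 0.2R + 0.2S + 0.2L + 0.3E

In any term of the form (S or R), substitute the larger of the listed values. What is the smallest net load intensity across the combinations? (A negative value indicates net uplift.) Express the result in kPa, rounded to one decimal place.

-3.3 kPa

(S or R) → R = 5 kPa.
[1] 1.3(2) + 1.6(5) + 0.6(5) + 0.3(5) = 15.1
[2] 0.85(2) - 1.0(5) = -3.3
[3] 0.9(2) - 0.8(5) = -2.2
[4] 1.25(2) + 0.2(5) + 0.2(4) + 0.2(5) + 0.3(5) = 6.8
Combination 2 gives the minimum: -3.3 kPa.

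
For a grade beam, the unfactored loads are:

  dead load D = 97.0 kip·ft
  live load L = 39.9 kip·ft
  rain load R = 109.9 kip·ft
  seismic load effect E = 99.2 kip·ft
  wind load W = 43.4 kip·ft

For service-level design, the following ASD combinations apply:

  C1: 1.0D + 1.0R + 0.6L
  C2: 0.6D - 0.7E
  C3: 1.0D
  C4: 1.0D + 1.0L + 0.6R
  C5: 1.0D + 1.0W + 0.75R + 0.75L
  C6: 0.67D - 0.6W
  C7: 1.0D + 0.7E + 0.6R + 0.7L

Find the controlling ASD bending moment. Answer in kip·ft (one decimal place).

260.3 kip·ft

C1: 1.0(97.0) + 1.0(109.9) + 0.6(39.9) = 230.8
C2: 0.6(97.0) - 0.7(99.2) = -11.2
C3: 1.0(97.0) = 97.0
C4: 1.0(97.0) + 1.0(39.9) + 0.6(109.9) = 202.8
C5: 1.0(97.0) + 1.0(43.4) + 0.75(109.9) + 0.75(39.9) = 252.8
C6: 0.67(97.0) - 0.6(43.4) = 39.0
C7: 1.0(97.0) + 0.7(99.2) + 0.6(109.9) + 0.7(39.9) = 260.3
Maximum is from combination 7.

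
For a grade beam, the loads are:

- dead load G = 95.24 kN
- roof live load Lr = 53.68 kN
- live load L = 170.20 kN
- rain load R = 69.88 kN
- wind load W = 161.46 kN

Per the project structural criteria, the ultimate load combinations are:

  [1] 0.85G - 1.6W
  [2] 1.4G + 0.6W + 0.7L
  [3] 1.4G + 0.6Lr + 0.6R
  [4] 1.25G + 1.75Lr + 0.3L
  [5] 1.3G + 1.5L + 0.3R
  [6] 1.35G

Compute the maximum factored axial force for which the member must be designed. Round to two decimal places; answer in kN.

[1] 0.85(95.24) - 1.6(161.46) = -177.38
[2] 1.4(95.24) + 0.6(161.46) + 0.7(170.20) = 349.35
[3] 1.4(95.24) + 0.6(53.68) + 0.6(69.88) = 207.47
[4] 1.25(95.24) + 1.75(53.68) + 0.3(170.20) = 264.05
[5] 1.3(95.24) + 1.5(170.20) + 0.3(69.88) = 400.08
[6] 1.35(95.24) = 128.57
Maximum is from combination 5.

400.08 kN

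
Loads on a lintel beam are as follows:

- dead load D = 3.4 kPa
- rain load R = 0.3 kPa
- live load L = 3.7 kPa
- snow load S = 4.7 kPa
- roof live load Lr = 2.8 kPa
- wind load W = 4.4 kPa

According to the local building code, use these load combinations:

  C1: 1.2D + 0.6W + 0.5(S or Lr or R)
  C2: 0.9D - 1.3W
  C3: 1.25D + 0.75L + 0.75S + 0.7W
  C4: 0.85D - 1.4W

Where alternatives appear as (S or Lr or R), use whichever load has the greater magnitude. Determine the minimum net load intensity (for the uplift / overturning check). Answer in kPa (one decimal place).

(S or Lr or R) → S = 4.7 kPa.
C1: 1.2(3.4) + 0.6(4.4) + 0.5(4.7) = 9.1
C2: 0.9(3.4) - 1.3(4.4) = -2.7
C3: 1.25(3.4) + 0.75(3.7) + 0.75(4.7) + 0.7(4.4) = 13.6
C4: 0.85(3.4) - 1.4(4.4) = -3.3
Combination 4 gives the minimum: -3.3 kPa.

-3.3 kPa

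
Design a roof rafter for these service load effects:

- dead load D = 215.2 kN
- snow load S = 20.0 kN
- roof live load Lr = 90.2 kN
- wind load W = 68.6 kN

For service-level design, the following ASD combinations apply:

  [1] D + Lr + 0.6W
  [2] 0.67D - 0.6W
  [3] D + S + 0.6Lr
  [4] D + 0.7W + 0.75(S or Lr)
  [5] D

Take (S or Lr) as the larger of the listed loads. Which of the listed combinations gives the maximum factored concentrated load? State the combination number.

(S or Lr) → Lr = 90.2 kN.
[1] 1.0(215.2) + 1.0(90.2) + 0.6(68.6) = 215.20 + 90.20 + 41.16 = 346.56
[2] 0.67(215.2) - 0.6(68.6) = 144.18 - 41.16 = 103.02
[3] 1.0(215.2) + 1.0(20.0) + 0.6(90.2) = 215.20 + 20.00 + 54.12 = 289.32
[4] 1.0(215.2) + 0.7(68.6) + 0.75(90.2) = 215.20 + 48.02 + 67.65 = 330.87
[5] 1.0(215.2) = 215.20
The largest value is 346.56 kN from combination 1.

Combination 1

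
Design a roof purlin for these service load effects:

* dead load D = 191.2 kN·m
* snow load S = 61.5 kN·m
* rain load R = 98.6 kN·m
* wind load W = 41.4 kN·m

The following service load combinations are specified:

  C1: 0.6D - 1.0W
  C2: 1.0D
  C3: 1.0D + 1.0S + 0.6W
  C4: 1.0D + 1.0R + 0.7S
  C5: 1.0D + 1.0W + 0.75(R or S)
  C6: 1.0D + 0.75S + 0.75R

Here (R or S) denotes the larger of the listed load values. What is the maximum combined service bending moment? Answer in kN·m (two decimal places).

332.85 kN·m

(R or S) → R = 98.6 kN·m.
C1: 0.6(191.2) - 1.0(41.4) = 114.72 - 41.40 = 73.32
C2: 1.0(191.2) = 191.20
C3: 1.0(191.2) + 1.0(61.5) + 0.6(41.4) = 191.20 + 61.50 + 24.84 = 277.54
C4: 1.0(191.2) + 1.0(98.6) + 0.7(61.5) = 191.20 + 98.60 + 43.05 = 332.85
C5: 1.0(191.2) + 1.0(41.4) + 0.75(98.6) = 191.20 + 41.40 + 73.95 = 306.55
C6: 1.0(191.2) + 0.75(61.5) + 0.75(98.6) = 191.20 + 46.13 + 73.95 = 311.28
The controlling combination is 4, giving 332.85 kN·m.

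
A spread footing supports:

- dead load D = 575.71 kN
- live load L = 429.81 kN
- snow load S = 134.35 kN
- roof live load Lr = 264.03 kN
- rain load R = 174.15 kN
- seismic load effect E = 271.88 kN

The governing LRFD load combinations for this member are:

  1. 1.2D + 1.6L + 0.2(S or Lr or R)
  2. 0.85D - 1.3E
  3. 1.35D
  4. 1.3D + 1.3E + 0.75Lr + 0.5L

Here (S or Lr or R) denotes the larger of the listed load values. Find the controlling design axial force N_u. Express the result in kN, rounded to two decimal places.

1514.79 kN

(S or Lr or R) → Lr = 264.03 kN.
1. 1.2(575.71) + 1.6(429.81) + 0.2(264.03) = 1431.35
2. 0.85(575.71) - 1.3(271.88) = 135.91
3. 1.35(575.71) = 777.21
4. 1.3(575.71) + 1.3(271.88) + 0.75(264.03) + 0.5(429.81) = 1514.79
Combination 4 governs: N_u = 1514.79 kN.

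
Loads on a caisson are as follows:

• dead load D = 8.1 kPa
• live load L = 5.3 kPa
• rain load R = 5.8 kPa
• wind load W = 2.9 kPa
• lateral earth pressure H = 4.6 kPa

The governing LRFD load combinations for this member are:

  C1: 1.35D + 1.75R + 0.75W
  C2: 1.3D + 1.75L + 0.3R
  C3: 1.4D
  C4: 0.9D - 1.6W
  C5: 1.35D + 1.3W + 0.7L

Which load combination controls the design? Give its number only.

Combination 1

C1: 1.35(8.1) + 1.75(5.8) + 0.75(2.9) = 10.9 + 10.2 + 2.2 = 23.3
C2: 1.3(8.1) + 1.75(5.3) + 0.3(5.8) = 10.5 + 9.3 + 1.7 = 21.5
C3: 1.4(8.1) = 11.3
C4: 0.9(8.1) - 1.6(2.9) = 7.3 - 4.6 = 2.7
C5: 1.35(8.1) + 1.3(2.9) + 0.7(5.3) = 10.9 + 3.8 + 3.7 = 18.4
The largest value is 23.3 kPa from combination 1.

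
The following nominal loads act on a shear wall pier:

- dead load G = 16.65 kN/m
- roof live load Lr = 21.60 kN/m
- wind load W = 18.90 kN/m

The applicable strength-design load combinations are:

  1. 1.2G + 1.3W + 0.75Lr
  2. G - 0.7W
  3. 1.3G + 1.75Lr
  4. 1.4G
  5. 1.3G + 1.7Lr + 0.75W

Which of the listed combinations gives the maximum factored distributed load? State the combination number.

Combination 5

1. 1.2(16.65) + 1.3(18.90) + 0.75(21.60) = 19.98 + 24.57 + 16.20 = 60.75
2. 1.0(16.65) - 0.7(18.90) = 16.65 - 13.23 = 3.42
3. 1.3(16.65) + 1.75(21.60) = 21.65 + 37.80 = 59.45
4. 1.4(16.65) = 23.31
5. 1.3(16.65) + 1.7(21.60) + 0.75(18.90) = 72.54
The largest value is 72.54 kN/m from combination 5.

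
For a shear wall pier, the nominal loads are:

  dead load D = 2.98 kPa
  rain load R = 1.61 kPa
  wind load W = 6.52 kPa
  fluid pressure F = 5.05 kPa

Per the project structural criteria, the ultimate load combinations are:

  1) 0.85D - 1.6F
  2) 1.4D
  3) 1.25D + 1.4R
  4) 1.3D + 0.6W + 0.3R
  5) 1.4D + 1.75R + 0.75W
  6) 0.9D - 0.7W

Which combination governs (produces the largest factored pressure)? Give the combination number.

Combination 5

1) 0.85(2.98) - 1.6(5.05) = 2.53 - 8.08 = -5.55
2) 1.4(2.98) = 4.17
3) 1.25(2.98) + 1.4(1.61) = 3.73 + 2.25 = 5.98
4) 1.3(2.98) + 0.6(6.52) + 0.3(1.61) = 8.27
5) 1.4(2.98) + 1.75(1.61) + 0.75(6.52) = 4.17 + 2.82 + 4.89 = 11.88
6) 0.9(2.98) - 0.7(6.52) = 2.68 - 4.56 = -1.88
The largest value is 11.88 kPa from combination 5.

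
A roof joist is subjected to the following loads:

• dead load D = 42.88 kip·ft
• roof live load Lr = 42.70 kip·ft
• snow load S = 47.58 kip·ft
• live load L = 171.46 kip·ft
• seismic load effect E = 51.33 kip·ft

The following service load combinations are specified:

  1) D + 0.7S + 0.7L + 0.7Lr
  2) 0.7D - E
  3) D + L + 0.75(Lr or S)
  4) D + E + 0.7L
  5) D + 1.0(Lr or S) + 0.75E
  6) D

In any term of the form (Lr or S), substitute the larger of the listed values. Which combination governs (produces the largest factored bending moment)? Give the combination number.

Combination 3

(Lr or S) → S = 47.58 kip·ft.
1) 1.0(42.88) + 0.7(47.58) + 0.7(171.46) + 0.7(42.70) = 226.10
2) 0.7(42.88) - 1.0(51.33) = -21.31
3) 1.0(42.88) + 1.0(171.46) + 0.75(47.58) = 250.03
4) 1.0(42.88) + 1.0(51.33) + 0.7(171.46) = 214.23
5) 1.0(42.88) + 1.0(47.58) + 0.75(51.33) = 128.96
6) 1.0(42.88) = 42.88
The largest value is 250.03 kip·ft from combination 3.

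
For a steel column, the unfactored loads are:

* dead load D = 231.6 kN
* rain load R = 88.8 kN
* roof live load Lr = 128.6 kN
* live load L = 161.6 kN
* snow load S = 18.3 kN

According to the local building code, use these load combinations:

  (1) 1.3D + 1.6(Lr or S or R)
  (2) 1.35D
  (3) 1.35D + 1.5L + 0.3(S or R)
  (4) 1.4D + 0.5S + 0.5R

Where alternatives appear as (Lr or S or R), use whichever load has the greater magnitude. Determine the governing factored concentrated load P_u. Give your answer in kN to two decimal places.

581.70 kN

(Lr or S or R) → Lr = 128.6 kN; (S or R) → R = 88.8 kN.
(1) 1.3(231.6) + 1.6(128.6) = 506.84
(2) 1.35(231.6) = 312.66
(3) 1.35(231.6) + 1.5(161.6) + 0.3(88.8) = 581.70
(4) 1.4(231.6) + 0.5(18.3) + 0.5(88.8) = 377.79
Combination 3 governs: P_u = 581.70 kN.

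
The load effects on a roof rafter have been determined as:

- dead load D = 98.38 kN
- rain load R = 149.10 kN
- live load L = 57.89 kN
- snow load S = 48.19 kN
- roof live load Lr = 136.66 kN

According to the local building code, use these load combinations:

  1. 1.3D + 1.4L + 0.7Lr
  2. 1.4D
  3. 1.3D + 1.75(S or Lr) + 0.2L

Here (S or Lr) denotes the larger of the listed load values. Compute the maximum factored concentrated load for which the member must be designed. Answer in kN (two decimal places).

(S or Lr) → Lr = 136.66 kN.
1. 1.3(98.38) + 1.4(57.89) + 0.7(136.66) = 127.89 + 81.05 + 95.66 = 304.60
2. 1.4(98.38) = 137.73
3. 1.3(98.38) + 1.75(136.66) + 0.2(57.89) = 127.89 + 239.16 + 11.58 = 378.63
Maximum is from combination 3.

378.63 kN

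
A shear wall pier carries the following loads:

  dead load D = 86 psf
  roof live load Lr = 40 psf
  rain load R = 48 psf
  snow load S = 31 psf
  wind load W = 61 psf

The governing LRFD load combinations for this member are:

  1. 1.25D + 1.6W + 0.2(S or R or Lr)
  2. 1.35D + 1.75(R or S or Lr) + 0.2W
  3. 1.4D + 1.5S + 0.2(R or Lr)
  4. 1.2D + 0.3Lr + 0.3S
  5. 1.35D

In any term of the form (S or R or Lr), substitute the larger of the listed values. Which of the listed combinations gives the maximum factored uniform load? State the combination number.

(S or R or Lr) → R = 48 psf; (R or S or Lr) → R = 48 psf; (R or Lr) → R = 48 psf.
1. 1.25(86) + 1.6(61) + 0.2(48) = 107.50 + 97.60 + 9.60 = 214.70
2. 1.35(86) + 1.75(48) + 0.2(61) = 116.10 + 84.00 + 12.20 = 212.30
3. 1.4(86) + 1.5(31) + 0.2(48) = 120.40 + 46.50 + 9.60 = 176.50
4. 1.2(86) + 0.3(40) + 0.3(31) = 103.20 + 12.00 + 9.30 = 124.50
5. 1.35(86) = 116.10
The largest value is 214.70 psf from combination 1.

Combination 1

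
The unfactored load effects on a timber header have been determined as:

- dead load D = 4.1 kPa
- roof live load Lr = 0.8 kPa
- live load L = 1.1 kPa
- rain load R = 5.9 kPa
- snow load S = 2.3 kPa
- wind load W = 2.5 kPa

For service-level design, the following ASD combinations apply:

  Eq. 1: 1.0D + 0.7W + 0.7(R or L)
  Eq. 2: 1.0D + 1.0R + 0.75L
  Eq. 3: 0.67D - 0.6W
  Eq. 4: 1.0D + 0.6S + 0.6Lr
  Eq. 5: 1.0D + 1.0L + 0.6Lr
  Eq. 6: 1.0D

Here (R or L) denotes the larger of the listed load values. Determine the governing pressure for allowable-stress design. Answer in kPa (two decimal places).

10.83 kPa

(R or L) → R = 5.9 kPa.
Eq. 1: 1.0(4.1) + 0.7(2.5) + 0.7(5.9) = 4.10 + 1.75 + 4.13 = 9.98
Eq. 2: 1.0(4.1) + 1.0(5.9) + 0.75(1.1) = 4.10 + 5.90 + 0.83 = 10.83
Eq. 3: 0.67(4.1) - 0.6(2.5) = 2.75 - 1.50 = 1.25
Eq. 4: 1.0(4.1) + 0.6(2.3) + 0.6(0.8) = 4.10 + 1.38 + 0.48 = 5.96
Eq. 5: 1.0(4.1) + 1.0(1.1) + 0.6(0.8) = 4.10 + 1.10 + 0.48 = 5.68
Eq. 6: 1.0(4.1) = 4.10
Combination 2 governs: p = 10.83 kPa.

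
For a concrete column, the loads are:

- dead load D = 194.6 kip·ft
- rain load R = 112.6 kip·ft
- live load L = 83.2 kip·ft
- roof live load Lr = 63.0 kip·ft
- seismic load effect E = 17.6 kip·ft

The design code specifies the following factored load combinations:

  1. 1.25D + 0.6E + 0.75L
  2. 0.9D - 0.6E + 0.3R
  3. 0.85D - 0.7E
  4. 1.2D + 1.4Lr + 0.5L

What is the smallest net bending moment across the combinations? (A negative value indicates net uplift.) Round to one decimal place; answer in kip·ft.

153.1 kip·ft

1. 1.25(194.6) + 0.6(17.6) + 0.75(83.2) = 316.2
2. 0.9(194.6) - 0.6(17.6) + 0.3(112.6) = 198.4
3. 0.85(194.6) - 0.7(17.6) = 153.1
4. 1.2(194.6) + 1.4(63.0) + 0.5(83.2) = 363.3
Combination 3 gives the minimum: 153.1 kip·ft.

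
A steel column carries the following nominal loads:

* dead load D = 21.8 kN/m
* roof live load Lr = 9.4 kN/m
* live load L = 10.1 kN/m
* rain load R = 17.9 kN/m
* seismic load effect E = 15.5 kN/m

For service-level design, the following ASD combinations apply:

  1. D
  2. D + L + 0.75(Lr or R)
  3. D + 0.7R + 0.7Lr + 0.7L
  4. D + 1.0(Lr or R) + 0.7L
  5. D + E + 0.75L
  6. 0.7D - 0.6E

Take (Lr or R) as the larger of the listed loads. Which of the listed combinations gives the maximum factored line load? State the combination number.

Combination 3

(Lr or R) → R = 17.9 kN/m.
1. 1.0(21.8) = 21.8
2. 1.0(21.8) + 1.0(10.1) + 0.75(17.9) = 45.3
3. 1.0(21.8) + 0.7(17.9) + 0.7(9.4) + 0.7(10.1) = 48.0
4. 1.0(21.8) + 1.0(17.9) + 0.7(10.1) = 46.8
5. 1.0(21.8) + 1.0(15.5) + 0.75(10.1) = 44.9
6. 0.7(21.8) - 0.6(15.5) = 6.0
The largest value is 48.0 kN/m from combination 3.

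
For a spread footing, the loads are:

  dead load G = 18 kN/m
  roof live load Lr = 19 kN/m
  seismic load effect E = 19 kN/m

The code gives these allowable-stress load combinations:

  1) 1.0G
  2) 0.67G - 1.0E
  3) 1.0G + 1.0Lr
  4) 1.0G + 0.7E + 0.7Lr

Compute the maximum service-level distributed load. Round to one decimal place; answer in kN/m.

44.6 kN/m

1) 1.0(18) = 18.0
2) 0.67(18) - 1.0(19) = -6.9
3) 1.0(18) + 1.0(19) = 37.0
4) 1.0(18) + 0.7(19) + 0.7(19) = 44.6
Combination 4 governs: w = 44.6 kN/m.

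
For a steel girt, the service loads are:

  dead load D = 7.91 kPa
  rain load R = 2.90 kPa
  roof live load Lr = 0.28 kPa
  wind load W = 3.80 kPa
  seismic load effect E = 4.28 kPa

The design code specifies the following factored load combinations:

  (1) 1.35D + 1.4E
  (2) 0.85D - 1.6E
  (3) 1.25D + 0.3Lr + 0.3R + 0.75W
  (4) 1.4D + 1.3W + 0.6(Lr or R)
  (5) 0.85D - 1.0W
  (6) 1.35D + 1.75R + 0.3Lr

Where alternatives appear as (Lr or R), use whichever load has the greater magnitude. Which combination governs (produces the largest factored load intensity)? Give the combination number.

Combination 4

(Lr or R) → R = 2.90 kPa.
(1) 1.35(7.91) + 1.4(4.28) = 10.68 + 5.99 = 16.67
(2) 0.85(7.91) - 1.6(4.28) = -0.12
(3) 1.25(7.91) + 0.3(0.28) + 0.3(2.90) + 0.75(3.80) = 9.89 + 0.08 + 0.87 + 2.85 = 13.69
(4) 1.4(7.91) + 1.3(3.80) + 0.6(2.90) = 11.07 + 4.94 + 1.74 = 17.75
(5) 0.85(7.91) - 1.0(3.80) = 6.72 - 3.80 = 2.92
(6) 1.35(7.91) + 1.75(2.90) + 0.3(0.28) = 10.68 + 5.08 + 0.08 = 15.84
The largest value is 17.75 kPa from combination 4.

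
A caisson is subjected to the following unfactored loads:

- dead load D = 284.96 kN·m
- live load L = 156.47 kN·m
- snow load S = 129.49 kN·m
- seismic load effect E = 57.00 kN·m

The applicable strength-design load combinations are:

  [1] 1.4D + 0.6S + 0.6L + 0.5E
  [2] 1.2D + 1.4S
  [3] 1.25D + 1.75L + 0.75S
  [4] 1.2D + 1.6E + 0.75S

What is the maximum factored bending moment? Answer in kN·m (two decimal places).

727.14 kN·m

[1] 1.4(284.96) + 0.6(129.49) + 0.6(156.47) + 0.5(57.00) = 599.02
[2] 1.2(284.96) + 1.4(129.49) = 341.95 + 181.29 = 523.24
[3] 1.25(284.96) + 1.75(156.47) + 0.75(129.49) = 356.20 + 273.82 + 97.12 = 727.14
[4] 1.2(284.96) + 1.6(57.00) + 0.75(129.49) = 341.95 + 91.20 + 97.12 = 530.27
The controlling combination is 3, giving 727.14 kN·m.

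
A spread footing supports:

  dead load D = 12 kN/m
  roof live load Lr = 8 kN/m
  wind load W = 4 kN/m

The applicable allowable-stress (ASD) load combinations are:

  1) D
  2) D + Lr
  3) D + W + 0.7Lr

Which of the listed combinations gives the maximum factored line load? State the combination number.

1) 1.0(12) = 12.0
2) 1.0(12) + 1.0(8) = 12.0 + 8.0 = 20.0
3) 1.0(12) + 1.0(4) + 0.7(8) = 12.0 + 4.0 + 5.6 = 21.6
The largest value is 21.6 kN/m from combination 3.

Combination 3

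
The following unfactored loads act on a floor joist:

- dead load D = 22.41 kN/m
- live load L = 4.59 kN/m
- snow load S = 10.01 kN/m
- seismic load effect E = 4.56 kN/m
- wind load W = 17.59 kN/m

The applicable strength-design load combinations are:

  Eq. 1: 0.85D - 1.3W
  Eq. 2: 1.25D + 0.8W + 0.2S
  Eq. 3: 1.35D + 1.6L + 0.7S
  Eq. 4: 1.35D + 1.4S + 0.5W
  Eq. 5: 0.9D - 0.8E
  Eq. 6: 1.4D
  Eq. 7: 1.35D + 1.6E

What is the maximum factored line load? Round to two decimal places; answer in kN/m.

53.06 kN/m

Eq. 1: 0.85(22.41) - 1.3(17.59) = 19.05 - 22.87 = -3.82
Eq. 2: 1.25(22.41) + 0.8(17.59) + 0.2(10.01) = 44.09
Eq. 3: 1.35(22.41) + 1.6(4.59) + 0.7(10.01) = 30.25 + 7.34 + 7.01 = 44.60
Eq. 4: 1.35(22.41) + 1.4(10.01) + 0.5(17.59) = 30.25 + 14.01 + 8.80 = 53.06
Eq. 5: 0.9(22.41) - 0.8(4.56) = 20.17 - 3.65 = 16.52
Eq. 6: 1.4(22.41) = 31.37
Eq. 7: 1.35(22.41) + 1.6(4.56) = 30.25 + 7.30 = 37.55
The controlling combination is 4, giving 53.06 kN/m.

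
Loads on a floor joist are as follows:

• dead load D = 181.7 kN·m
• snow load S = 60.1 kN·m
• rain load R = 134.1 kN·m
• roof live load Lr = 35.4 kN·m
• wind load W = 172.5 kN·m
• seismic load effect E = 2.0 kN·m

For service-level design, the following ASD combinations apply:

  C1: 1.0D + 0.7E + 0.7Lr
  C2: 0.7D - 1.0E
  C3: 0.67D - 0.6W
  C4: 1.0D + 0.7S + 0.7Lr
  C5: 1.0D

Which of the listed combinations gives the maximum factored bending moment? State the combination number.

C1: 1.0(181.7) + 0.7(2.0) + 0.7(35.4) = 181.7 + 1.4 + 24.8 = 207.9
C2: 0.7(181.7) - 1.0(2.0) = 127.2 - 2.0 = 125.2
C3: 0.67(181.7) - 0.6(172.5) = 121.7 - 103.5 = 18.2
C4: 1.0(181.7) + 0.7(60.1) + 0.7(35.4) = 181.7 + 42.1 + 24.8 = 248.6
C5: 1.0(181.7) = 181.7
The largest value is 248.6 kN·m from combination 4.

Combination 4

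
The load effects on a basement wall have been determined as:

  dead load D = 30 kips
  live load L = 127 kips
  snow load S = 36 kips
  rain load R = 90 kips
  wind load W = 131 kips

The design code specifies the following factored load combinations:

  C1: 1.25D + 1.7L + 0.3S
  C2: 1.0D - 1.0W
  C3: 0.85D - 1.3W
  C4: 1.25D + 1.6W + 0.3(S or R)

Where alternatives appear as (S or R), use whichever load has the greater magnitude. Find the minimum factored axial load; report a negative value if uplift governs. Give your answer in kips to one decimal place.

(S or R) → R = 90 kips.
C1: 1.25(30) + 1.7(127) + 0.3(36) = 37.5 + 215.9 + 10.8 = 264.2
C2: 1.0(30) - 1.0(131) = 30.0 - 131.0 = -101.0
C3: 0.85(30) - 1.3(131) = 25.5 - 170.3 = -144.8
C4: 1.25(30) + 1.6(131) + 0.3(90) = 37.5 + 209.6 + 27.0 = 274.1
Combination 3 gives the minimum: -144.8 kips.

-144.8 kips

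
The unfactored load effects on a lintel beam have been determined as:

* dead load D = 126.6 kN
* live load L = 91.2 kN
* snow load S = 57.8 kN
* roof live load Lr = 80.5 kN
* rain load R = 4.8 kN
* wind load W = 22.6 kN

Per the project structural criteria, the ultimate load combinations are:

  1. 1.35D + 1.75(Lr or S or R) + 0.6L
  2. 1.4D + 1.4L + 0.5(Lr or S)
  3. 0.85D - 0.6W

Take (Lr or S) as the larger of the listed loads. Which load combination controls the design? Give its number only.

Combination 1

(Lr or S or R) → Lr = 80.5 kN; (Lr or S) → Lr = 80.5 kN.
1. 1.35(126.6) + 1.75(80.5) + 0.6(91.2) = 170.9 + 140.9 + 54.7 = 366.5
2. 1.4(126.6) + 1.4(91.2) + 0.5(80.5) = 177.2 + 127.7 + 40.3 = 345.2
3. 0.85(126.6) - 0.6(22.6) = 94.1
The largest value is 366.5 kN from combination 1.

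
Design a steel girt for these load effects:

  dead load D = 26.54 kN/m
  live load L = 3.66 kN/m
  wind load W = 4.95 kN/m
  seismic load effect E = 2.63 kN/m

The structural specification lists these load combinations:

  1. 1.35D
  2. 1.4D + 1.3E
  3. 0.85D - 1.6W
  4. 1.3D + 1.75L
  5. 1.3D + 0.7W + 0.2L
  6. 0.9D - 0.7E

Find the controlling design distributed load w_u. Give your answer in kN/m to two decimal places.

1. 1.35(26.54) = 35.83
2. 1.4(26.54) + 1.3(2.63) = 37.16 + 3.42 = 40.58
3. 0.85(26.54) - 1.6(4.95) = 22.56 - 7.92 = 14.64
4. 1.3(26.54) + 1.75(3.66) = 34.50 + 6.41 = 40.91
5. 1.3(26.54) + 0.7(4.95) + 0.2(3.66) = 34.50 + 3.47 + 0.73 = 38.70
6. 0.9(26.54) - 0.7(2.63) = 23.89 - 1.84 = 22.05
Combination 4 governs: w_u = 40.91 kN/m.

40.91 kN/m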